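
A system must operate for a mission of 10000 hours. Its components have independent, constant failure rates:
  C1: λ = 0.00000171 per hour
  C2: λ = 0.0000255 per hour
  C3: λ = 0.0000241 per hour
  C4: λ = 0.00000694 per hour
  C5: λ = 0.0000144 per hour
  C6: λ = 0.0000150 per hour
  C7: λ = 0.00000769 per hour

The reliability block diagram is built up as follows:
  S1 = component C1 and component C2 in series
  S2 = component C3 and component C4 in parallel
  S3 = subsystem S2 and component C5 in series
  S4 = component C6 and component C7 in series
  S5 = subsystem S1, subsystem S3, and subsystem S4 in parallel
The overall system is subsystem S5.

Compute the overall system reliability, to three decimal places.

0.993

R(C1) = exp(−0.00000171 × 10000) = 0.98305
R(C2) = exp(−0.0000255 × 10000) = 0.77492
R(C3) = exp(−0.0000241 × 10000) = 0.78584
R(C4) = exp(−0.00000694 × 10000) = 0.93295
R(C5) = exp(−0.0000144 × 10000) = 0.86589
R(C6) = exp(−0.0000150 × 10000) = 0.86071
R(C7) = exp(−0.00000769 × 10000) = 0.92598
Series (C1 and C2): 0.98305 × 0.77492 = 0.76179
Parallel (C3 and C4): 1 − (1 − 0.78584)(1 − 0.93295) = 0.98564
Series ([0.98564] and C5): 0.98564 × 0.86589 = 0.85346
Series (C6 and C7): 0.86071 × 0.92598 = 0.79700
Parallel ([0.76179], [0.85346], and [0.79700]): 1 − (1 − 0.76179)(1 − 0.85346)(1 − 0.79700) = 0.993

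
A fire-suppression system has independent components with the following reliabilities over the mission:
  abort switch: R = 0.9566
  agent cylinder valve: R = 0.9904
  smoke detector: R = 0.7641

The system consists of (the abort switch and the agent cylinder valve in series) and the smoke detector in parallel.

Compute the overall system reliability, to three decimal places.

0.988

Series (abort switch and agent cylinder valve): 0.95660 × 0.99040 = 0.94742
Parallel ([0.94742] and smoke detector): 1 − (1 − 0.94742)(1 − 0.76410) = 0.988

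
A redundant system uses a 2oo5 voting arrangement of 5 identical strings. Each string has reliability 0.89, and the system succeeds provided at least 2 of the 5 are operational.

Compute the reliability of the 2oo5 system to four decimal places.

0.9993

R = Σ_{i=2}^{5} C(5,i) p^i (1−p)^{5−i} with p = 0.89
C(5,2)·0.89^2·0.11^3 = 0.010543
C(5,3)·0.89^3·0.11^2 = 0.085301
C(5,4)·0.89^4·0.11^1 = 0.345082
C(5,5)·0.89^5·0.11^0 = 0.558406
Sum = 0.9993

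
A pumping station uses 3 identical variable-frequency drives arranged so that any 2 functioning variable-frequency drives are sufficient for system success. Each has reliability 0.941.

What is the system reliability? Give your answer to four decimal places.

R = Σ_{i=2}^{3} C(3,i) p^i (1−p)^{3−i} with p = 0.941
C(3,2)·0.941^2·0.059^1 = 0.156730
C(3,3)·0.941^3·0.059^0 = 0.833238
Sum = 0.9900

0.9900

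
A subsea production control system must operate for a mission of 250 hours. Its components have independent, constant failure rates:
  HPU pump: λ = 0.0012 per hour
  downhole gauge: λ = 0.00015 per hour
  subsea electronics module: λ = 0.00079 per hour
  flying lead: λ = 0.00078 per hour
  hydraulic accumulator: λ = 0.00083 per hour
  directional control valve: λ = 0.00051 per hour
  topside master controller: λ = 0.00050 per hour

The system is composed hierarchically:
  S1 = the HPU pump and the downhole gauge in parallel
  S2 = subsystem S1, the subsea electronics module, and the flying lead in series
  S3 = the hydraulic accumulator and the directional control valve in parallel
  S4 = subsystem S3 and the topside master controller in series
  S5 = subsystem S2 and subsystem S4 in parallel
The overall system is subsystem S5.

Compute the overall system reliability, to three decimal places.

0.955

R(HPU pump) = exp(−0.0012 × 250) = 0.74082
R(downhole gauge) = exp(−0.00015 × 250) = 0.96319
R(subsea electronics module) = exp(−0.00079 × 250) = 0.82078
R(flying lead) = exp(−0.00078 × 250) = 0.82283
R(hydraulic accumulator) = exp(−0.00083 × 250) = 0.81261
R(directional control valve) = exp(−0.00051 × 250) = 0.88029
R(topside master controller) = exp(−0.00050 × 250) = 0.88250
Parallel (HPU pump and downhole gauge): 1 − (1 − 0.74082)(1 − 0.96319) = 0.99046
Series ([0.99046], subsea electronics module, and flying lead): 0.99046 × 0.82078 × 0.82283 = 0.66892
Parallel (hydraulic accumulator and directional control valve): 1 − (1 − 0.81261)(1 − 0.88029) = 0.97757
Series ([0.97757] and topside master controller): 0.97757 × 0.88250 = 0.86271
Parallel ([0.66892] and [0.86271]): 1 − (1 − 0.66892)(1 − 0.86271) = 0.955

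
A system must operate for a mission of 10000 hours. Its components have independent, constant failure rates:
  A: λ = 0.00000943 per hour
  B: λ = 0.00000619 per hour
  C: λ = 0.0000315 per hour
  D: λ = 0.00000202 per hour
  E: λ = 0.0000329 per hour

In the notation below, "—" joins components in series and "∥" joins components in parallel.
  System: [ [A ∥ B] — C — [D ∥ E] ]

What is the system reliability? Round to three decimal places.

0.722

R(A) = exp(−0.00000943 × 10000) = 0.91001
R(B) = exp(−0.00000619 × 10000) = 0.93998
R(C) = exp(−0.0000315 × 10000) = 0.72979
R(D) = exp(−0.00000202 × 10000) = 0.98000
R(E) = exp(−0.0000329 × 10000) = 0.71964
Parallel (A and B): 1 − (1 − 0.91001)(1 − 0.93998) = 0.99460
Parallel (D and E): 1 − (1 − 0.98000)(1 − 0.71964) = 0.99439
Series ([0.99460], C, and [0.99439]): 0.99460 × 0.72979 × 0.99439 = 0.722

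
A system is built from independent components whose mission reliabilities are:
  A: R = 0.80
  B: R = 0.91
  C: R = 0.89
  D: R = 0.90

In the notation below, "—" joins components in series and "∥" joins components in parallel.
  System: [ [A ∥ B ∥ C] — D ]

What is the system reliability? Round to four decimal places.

Parallel (A, B, and C): 1 − (1 − 0.800000)(1 − 0.910000)(1 − 0.890000) = 0.998020
Series ([0.998020] and D): 0.998020 × 0.900000 = 0.8982

0.8982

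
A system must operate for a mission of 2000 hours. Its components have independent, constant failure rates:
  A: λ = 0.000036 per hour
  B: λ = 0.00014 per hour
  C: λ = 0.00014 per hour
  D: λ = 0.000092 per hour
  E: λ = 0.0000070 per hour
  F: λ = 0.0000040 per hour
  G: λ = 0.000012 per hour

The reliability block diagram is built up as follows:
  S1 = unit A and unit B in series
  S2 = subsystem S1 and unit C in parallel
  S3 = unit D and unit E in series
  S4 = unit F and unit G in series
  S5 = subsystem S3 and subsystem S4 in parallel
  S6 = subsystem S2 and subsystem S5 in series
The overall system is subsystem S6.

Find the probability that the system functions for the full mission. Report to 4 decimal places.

0.9223

R(A) = exp(−0.000036 × 2000) = 0.930531
R(B) = exp(−0.00014 × 2000) = 0.755784
R(C) = exp(−0.00014 × 2000) = 0.755784
R(D) = exp(−0.000092 × 2000) = 0.831936
R(E) = exp(−0.0000070 × 2000) = 0.986098
R(F) = exp(−0.0000040 × 2000) = 0.992032
R(G) = exp(−0.000012 × 2000) = 0.976286
Series (A and B): 0.930531 × 0.755784 = 0.703280
Parallel ([0.703280] and C): 1 − (1 − 0.703280)(1 − 0.755784) = 0.927536
Series (D and E): 0.831936 × 0.986098 = 0.820370
Series (F and G): 0.992032 × 0.976286 = 0.968507
Parallel ([0.820370] and [0.968507]): 1 − (1 − 0.820370)(1 − 0.968507) = 0.994343
Series ([0.927536] and [0.994343]): 0.927536 × 0.994343 = 0.9223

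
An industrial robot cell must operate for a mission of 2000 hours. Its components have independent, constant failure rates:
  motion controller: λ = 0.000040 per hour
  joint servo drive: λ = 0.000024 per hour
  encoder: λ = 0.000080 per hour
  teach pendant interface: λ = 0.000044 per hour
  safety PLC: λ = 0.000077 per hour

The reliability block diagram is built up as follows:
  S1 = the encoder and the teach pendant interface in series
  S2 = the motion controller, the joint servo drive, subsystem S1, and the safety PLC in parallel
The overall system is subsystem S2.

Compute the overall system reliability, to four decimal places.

0.9999

R(motion controller) = exp(−0.000040 × 2000) = 0.923116
R(joint servo drive) = exp(−0.000024 × 2000) = 0.953134
R(encoder) = exp(−0.000080 × 2000) = 0.852144
R(teach pendant interface) = exp(−0.000044 × 2000) = 0.915761
R(safety PLC) = exp(−0.000077 × 2000) = 0.857272
Series (encoder and teach pendant interface): 0.852144 × 0.915761 = 0.780360
Parallel (motion controller, joint servo drive, [0.780360], and safety PLC): 1 − (1 − 0.923116)(1 − 0.953134)(1 − 0.780360)(1 − 0.857272) = 0.9999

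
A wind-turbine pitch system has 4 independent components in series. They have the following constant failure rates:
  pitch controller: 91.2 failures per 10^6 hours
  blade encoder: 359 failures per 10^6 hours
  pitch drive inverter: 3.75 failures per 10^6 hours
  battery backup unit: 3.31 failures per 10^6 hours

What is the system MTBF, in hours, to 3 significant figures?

2190

Series of exponential components: λ_sys = Σ λ_i
λ_sys = 0.0000912 + 0.000359 + 0.00000375 + 0.00000331 = 4.5726e-04 /h
MTBF = 1 / λ_sys = 2190 h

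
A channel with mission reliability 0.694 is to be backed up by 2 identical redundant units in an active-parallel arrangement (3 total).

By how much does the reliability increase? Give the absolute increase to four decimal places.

0.2773

R_before = 0.694
R_after = 1 − (1 − 0.694)^3 = 0.9713
ΔR = 0.9713 − 0.694 = 0.2773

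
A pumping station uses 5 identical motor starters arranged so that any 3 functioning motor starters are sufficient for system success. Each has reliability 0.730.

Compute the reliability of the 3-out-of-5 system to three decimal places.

0.874

R = Σ_{i=3}^{5} C(5,i) p^i (1−p)^{5−i} with p = 0.730
C(5,3)·0.730^3·0.270^2 = 0.28359
C(5,4)·0.730^4·0.270^1 = 0.38338
C(5,5)·0.730^5·0.270^0 = 0.20731
Sum = 0.874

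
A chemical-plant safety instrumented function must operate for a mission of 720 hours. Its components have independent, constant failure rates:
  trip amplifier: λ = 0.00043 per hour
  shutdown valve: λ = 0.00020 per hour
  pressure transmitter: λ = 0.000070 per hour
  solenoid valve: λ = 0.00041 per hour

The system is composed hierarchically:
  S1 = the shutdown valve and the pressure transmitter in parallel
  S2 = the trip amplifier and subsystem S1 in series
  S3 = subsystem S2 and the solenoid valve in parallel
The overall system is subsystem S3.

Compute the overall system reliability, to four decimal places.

R(trip amplifier) = exp(−0.00043 × 720) = 0.733740
R(shutdown valve) = exp(−0.00020 × 720) = 0.865888
R(pressure transmitter) = exp(−0.000070 × 720) = 0.950849
R(solenoid valve) = exp(−0.00041 × 720) = 0.744383
Parallel (shutdown valve and pressure transmitter): 1 − (1 − 0.865888)(1 − 0.950849) = 0.993408
Series (trip amplifier and [0.993408]): 0.733740 × 0.993408 = 0.728903
Parallel ([0.728903] and solenoid valve): 1 − (1 − 0.728903)(1 − 0.744383) = 0.9307

0.9307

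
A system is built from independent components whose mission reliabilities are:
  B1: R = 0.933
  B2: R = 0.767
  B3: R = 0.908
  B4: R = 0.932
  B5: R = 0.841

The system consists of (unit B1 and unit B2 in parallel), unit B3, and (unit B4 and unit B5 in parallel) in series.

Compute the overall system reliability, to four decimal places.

Parallel (B1 and B2): 1 − (1 − 0.933000)(1 − 0.767000) = 0.984389
Parallel (B4 and B5): 1 − (1 − 0.932000)(1 − 0.841000) = 0.989188
Series ([0.984389], B3, and [0.989188]): 0.984389 × 0.908000 × 0.989188 = 0.8842

0.8842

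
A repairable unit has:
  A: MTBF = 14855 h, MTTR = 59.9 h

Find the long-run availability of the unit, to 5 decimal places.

0.99598

A(A) = MTBF/(MTBF+MTTR) = 14855/(14855+59.9) = 0.99598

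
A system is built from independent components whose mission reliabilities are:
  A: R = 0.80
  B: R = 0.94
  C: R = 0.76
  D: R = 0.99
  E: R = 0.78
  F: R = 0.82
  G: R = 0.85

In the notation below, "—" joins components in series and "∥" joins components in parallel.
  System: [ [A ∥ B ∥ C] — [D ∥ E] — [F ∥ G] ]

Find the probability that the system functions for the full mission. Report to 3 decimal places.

Parallel (A, B, and C): 1 − (1 − 0.80000)(1 − 0.94000)(1 − 0.76000) = 0.99712
Parallel (D and E): 1 − (1 − 0.99000)(1 − 0.78000) = 0.99780
Parallel (F and G): 1 − (1 − 0.82000)(1 − 0.85000) = 0.97300
Series ([0.99712], [0.99780], and [0.97300]): 0.99712 × 0.99780 × 0.97300 = 0.968

0.968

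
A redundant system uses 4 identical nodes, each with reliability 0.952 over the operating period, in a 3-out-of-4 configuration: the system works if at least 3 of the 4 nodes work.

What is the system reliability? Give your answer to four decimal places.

R = Σ_{i=3}^{4} C(4,i) p^i (1−p)^{4−i} with p = 0.952
C(4,3)·0.952^3·0.048^1 = 0.165658
C(4,4)·0.952^4·0.048^0 = 0.821387
Sum = 0.9870

0.9870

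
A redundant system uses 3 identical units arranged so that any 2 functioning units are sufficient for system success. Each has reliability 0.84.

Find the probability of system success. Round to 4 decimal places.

0.9314

R = Σ_{i=2}^{3} C(3,i) p^i (1−p)^{3−i} with p = 0.84
C(3,2)·0.84^2·0.16^1 = 0.338688
C(3,3)·0.84^3·0.16^0 = 0.592704
Sum = 0.9314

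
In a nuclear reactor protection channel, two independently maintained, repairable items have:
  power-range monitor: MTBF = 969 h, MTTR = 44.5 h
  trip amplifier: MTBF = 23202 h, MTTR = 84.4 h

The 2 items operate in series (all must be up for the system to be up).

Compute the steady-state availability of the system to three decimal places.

A(power-range monitor) = MTBF/(MTBF+MTTR) = 969/(969+44.5) = 0.956093
A(trip amplifier) = MTBF/(MTBF+MTTR) = 23202/(23202+84.4) = 0.996376
Series availability: 0.956093 × 0.996376 = 0.953

0.953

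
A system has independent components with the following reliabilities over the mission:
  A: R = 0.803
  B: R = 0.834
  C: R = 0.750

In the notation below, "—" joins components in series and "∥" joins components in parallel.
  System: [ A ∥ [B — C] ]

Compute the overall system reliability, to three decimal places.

0.926

Series (B and C): 0.83400 × 0.75000 = 0.62550
Parallel (A and [0.62550]): 1 − (1 − 0.80300)(1 − 0.62550) = 0.926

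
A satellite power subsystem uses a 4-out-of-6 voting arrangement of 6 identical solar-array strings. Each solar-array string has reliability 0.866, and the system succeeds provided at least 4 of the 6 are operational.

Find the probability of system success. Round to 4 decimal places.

R = Σ_{i=4}^{6} C(6,i) p^i (1−p)^{6−i} with p = 0.866
C(6,4)·0.866^4·0.134^2 = 0.151486
C(6,5)·0.866^5·0.134^1 = 0.391603
C(6,6)·0.866^6·0.134^0 = 0.421801
Sum = 0.9649

0.9649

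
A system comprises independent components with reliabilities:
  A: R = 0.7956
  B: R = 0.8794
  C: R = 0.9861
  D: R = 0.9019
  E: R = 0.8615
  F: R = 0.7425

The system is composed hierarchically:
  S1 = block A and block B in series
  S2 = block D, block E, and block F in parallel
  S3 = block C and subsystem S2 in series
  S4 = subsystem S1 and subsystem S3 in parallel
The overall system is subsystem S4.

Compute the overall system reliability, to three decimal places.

Series (A and B): 0.79560 × 0.87940 = 0.69965
Parallel (D, E, and F): 1 − (1 − 0.90190)(1 − 0.86150)(1 − 0.74250) = 0.99650
Series (C and [0.99650]): 0.98610 × 0.99650 = 0.98265
Parallel ([0.69965] and [0.98265]): 1 − (1 − 0.69965)(1 − 0.98265) = 0.995

0.995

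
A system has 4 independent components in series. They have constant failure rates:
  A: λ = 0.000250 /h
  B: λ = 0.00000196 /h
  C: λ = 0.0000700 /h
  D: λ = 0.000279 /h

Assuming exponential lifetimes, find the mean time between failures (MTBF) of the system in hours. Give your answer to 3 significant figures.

1660

Series of exponential components: λ_sys = Σ λ_i
λ_sys = 0.000250 + 0.00000196 + 0.0000700 + 0.000279 = 6.0096e-04 /h
MTBF = 1 / λ_sys = 1660 h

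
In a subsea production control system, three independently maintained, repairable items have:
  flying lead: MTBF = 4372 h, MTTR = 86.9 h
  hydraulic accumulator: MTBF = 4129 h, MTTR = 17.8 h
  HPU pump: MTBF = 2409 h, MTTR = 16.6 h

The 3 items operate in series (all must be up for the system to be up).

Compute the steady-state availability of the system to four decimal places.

A(flying lead) = MTBF/(MTBF+MTTR) = 4372/(4372+86.9) = 0.980511
A(hydraulic accumulator) = MTBF/(MTBF+MTTR) = 4129/(4129+17.8) = 0.995708
A(HPU pump) = MTBF/(MTBF+MTTR) = 2409/(2409+16.6) = 0.993156
Series availability: 0.980511 × 0.995708 × 0.993156 = 0.9696

0.9696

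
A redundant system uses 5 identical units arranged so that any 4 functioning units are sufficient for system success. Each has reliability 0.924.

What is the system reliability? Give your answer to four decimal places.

R = Σ_{i=4}^{5} C(5,i) p^i (1−p)^{5−i} with p = 0.924
C(5,4)·0.924^4·0.076^1 = 0.276995
C(5,5)·0.924^5·0.076^0 = 0.673535
Sum = 0.9505

0.9505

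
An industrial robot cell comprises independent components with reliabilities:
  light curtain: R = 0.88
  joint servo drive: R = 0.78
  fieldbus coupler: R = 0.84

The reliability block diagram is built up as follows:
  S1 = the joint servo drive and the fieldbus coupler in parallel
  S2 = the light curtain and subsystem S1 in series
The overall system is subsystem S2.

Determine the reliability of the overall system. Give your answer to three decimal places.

0.849

Parallel (joint servo drive and fieldbus coupler): 1 − (1 − 0.78000)(1 − 0.84000) = 0.96480
Series (light curtain and [0.96480]): 0.88000 × 0.96480 = 0.849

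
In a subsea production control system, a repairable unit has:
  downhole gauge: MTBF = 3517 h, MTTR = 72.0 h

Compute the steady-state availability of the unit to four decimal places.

0.9799

A(downhole gauge) = MTBF/(MTBF+MTTR) = 3517/(3517+72.0) = 0.9799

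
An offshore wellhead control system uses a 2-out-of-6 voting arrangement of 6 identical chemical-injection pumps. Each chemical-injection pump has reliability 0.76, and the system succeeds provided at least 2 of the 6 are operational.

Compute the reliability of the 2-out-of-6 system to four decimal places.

0.9962

R = Σ_{i=2}^{6} C(6,i) p^i (1−p)^{6−i} with p = 0.76
C(6,2)·0.76^2·0.24^4 = 0.028745
C(6,3)·0.76^3·0.24^3 = 0.121368
C(6,4)·0.76^4·0.24^2 = 0.288249
C(6,5)·0.76^5·0.24^1 = 0.365116
C(6,6)·0.76^6·0.24^0 = 0.192700
Sum = 0.9962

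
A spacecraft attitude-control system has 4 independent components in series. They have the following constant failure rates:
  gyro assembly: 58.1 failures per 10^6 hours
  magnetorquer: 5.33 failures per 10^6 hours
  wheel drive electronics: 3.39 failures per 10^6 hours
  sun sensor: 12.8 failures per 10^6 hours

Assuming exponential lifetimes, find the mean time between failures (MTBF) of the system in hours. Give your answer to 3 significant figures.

Series of exponential components: λ_sys = Σ λ_i
λ_sys = 0.0000581 + 0.00000533 + 0.00000339 + 0.0000128 = 7.9620e-05 /h
MTBF = 1 / λ_sys = 12600 h

12600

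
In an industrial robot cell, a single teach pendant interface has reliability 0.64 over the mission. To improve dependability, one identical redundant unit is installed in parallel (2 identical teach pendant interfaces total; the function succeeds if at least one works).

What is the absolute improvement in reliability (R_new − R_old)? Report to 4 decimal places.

R_before = 0.64
R_after = 1 − (1 − 0.64)^2 = 0.8704
ΔR = 0.8704 − 0.64 = 0.2304

0.2304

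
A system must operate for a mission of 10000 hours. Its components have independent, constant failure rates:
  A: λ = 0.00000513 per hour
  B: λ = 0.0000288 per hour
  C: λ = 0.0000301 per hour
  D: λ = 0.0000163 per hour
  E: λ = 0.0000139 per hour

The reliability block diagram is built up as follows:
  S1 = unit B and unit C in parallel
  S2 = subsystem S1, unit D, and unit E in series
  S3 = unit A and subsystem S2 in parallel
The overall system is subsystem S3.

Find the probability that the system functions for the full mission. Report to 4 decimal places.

0.9846

R(A) = exp(−0.00000513 × 10000) = 0.949994
R(B) = exp(−0.0000288 × 10000) = 0.749762
R(C) = exp(−0.0000301 × 10000) = 0.740078
R(D) = exp(−0.0000163 × 10000) = 0.849591
R(E) = exp(−0.0000139 × 10000) = 0.870228
Parallel (B and C): 1 − (1 − 0.749762)(1 − 0.740078) = 0.934958
Series ([0.934958], D, and E): 0.934958 × 0.849591 × 0.870228 = 0.691250
Parallel (A and [0.691250]): 1 − (1 − 0.949994)(1 − 0.691250) = 0.9846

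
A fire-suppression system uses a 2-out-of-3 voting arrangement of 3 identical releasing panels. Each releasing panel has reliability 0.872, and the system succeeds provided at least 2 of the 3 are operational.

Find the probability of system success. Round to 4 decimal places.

0.9550

R = Σ_{i=2}^{3} C(3,i) p^i (1−p)^{3−i} with p = 0.872
C(3,2)·0.872^2·0.128^1 = 0.291987
C(3,3)·0.872^3·0.128^0 = 0.663055
Sum = 0.9550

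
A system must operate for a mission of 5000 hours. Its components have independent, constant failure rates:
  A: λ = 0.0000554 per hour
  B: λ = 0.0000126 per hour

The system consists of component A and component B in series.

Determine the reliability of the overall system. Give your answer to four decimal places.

R(A) = exp(−0.0000554 × 5000) = 0.758054
R(B) = exp(−0.0000126 × 5000) = 0.938943
Series (A and B): 0.758054 × 0.938943 = 0.7118

0.7118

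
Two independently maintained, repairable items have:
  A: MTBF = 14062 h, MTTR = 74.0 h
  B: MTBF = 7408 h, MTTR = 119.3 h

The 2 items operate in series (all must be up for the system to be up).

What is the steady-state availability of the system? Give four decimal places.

0.9790

A(A) = MTBF/(MTBF+MTTR) = 14062/(14062+74.0) = 0.994765
A(B) = MTBF/(MTBF+MTTR) = 7408/(7408+119.3) = 0.984151
Series availability: 0.994765 × 0.984151 = 0.9790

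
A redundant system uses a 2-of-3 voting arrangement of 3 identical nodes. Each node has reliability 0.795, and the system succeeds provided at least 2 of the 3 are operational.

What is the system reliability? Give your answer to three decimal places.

R = Σ_{i=2}^{3} C(3,i) p^i (1−p)^{3−i} with p = 0.795
C(3,2)·0.795^2·0.205^1 = 0.38870
C(3,3)·0.795^3·0.205^0 = 0.50246
Sum = 0.891

0.891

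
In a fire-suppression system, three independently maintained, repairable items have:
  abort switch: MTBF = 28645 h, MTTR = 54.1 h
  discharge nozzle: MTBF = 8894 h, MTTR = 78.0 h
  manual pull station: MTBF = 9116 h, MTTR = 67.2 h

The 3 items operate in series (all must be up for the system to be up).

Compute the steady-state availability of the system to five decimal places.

A(abort switch) = MTBF/(MTBF+MTTR) = 28645/(28645+54.1) = 0.998115
A(discharge nozzle) = MTBF/(MTBF+MTTR) = 8894/(8894+78.0) = 0.991306
A(manual pull station) = MTBF/(MTBF+MTTR) = 9116/(9116+67.2) = 0.992682
Series availability: 0.998115 × 0.991306 × 0.992682 = 0.98220

0.98220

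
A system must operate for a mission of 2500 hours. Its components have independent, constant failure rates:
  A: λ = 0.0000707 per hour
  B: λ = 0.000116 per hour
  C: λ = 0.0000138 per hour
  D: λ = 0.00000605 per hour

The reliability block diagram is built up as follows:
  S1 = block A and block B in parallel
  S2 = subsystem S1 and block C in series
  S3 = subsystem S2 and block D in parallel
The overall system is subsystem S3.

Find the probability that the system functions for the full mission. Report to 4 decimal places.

R(A) = exp(−0.0000707 × 2500) = 0.837989
R(B) = exp(−0.000116 × 2500) = 0.748264
R(C) = exp(−0.0000138 × 2500) = 0.966088
R(D) = exp(−0.00000605 × 2500) = 0.984989
Parallel (A and B): 1 − (1 − 0.837989)(1 − 0.748264) = 0.959216
Series ([0.959216] and C): 0.959216 × 0.966088 = 0.926687
Parallel ([0.926687] and D): 1 − (1 − 0.926687)(1 − 0.984989) = 0.9989

0.9989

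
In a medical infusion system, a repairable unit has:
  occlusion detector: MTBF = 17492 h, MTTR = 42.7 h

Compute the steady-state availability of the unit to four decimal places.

A(occlusion detector) = MTBF/(MTBF+MTTR) = 17492/(17492+42.7) = 0.9976

0.9976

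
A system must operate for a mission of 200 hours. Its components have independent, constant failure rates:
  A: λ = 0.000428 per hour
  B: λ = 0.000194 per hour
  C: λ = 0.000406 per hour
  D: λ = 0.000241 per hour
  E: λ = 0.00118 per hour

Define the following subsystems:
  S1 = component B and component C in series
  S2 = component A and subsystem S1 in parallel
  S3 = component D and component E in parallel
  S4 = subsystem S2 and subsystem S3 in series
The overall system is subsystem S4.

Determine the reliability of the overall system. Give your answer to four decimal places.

R(A) = exp(−0.000428 × 200) = 0.917961
R(B) = exp(−0.000194 × 200) = 0.961943
R(C) = exp(−0.000406 × 200) = 0.922009
R(D) = exp(−0.000241 × 200) = 0.952943
R(E) = exp(−0.00118 × 200) = 0.789781
Series (B and C): 0.961943 × 0.922009 = 0.886920
Parallel (A and [0.886920]): 1 − (1 − 0.917961)(1 − 0.886920) = 0.990723
Parallel (D and E): 1 − (1 − 0.952943)(1 − 0.789781) = 0.990108
Series ([0.990723] and [0.990108]): 0.990723 × 0.990108 = 0.9809

0.9809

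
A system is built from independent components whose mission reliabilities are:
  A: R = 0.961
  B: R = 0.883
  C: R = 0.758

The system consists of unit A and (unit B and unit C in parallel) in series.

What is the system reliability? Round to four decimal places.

Parallel (B and C): 1 − (1 − 0.883000)(1 − 0.758000) = 0.971686
Series (A and [0.971686]): 0.961000 × 0.971686 = 0.9338

0.9338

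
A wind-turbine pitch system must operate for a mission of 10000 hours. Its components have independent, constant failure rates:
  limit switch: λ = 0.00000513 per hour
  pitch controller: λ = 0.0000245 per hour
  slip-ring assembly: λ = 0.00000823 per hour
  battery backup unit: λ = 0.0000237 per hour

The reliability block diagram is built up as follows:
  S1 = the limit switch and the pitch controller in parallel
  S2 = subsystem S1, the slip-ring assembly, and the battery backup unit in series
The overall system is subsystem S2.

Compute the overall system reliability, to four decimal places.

R(limit switch) = exp(−0.00000513 × 10000) = 0.949994
R(pitch controller) = exp(−0.0000245 × 10000) = 0.782705
R(slip-ring assembly) = exp(−0.00000823 × 10000) = 0.920996
R(battery backup unit) = exp(−0.0000237 × 10000) = 0.788991
Parallel (limit switch and pitch controller): 1 − (1 − 0.949994)(1 − 0.782705) = 0.989134
Series ([0.989134], slip-ring assembly, and battery backup unit): 0.989134 × 0.920996 × 0.788991 = 0.7188

0.7188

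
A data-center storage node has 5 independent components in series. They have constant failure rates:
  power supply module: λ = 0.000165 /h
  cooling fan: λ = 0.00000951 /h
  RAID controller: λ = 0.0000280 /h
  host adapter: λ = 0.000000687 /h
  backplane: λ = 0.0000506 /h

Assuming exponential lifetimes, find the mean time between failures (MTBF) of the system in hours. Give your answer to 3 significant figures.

3940

Series of exponential components: λ_sys = Σ λ_i
λ_sys = 0.000165 + 0.00000951 + 0.0000280 + 0.000000687 + 0.0000506 = 2.5380e-04 /h
MTBF = 1 / λ_sys = 3940 h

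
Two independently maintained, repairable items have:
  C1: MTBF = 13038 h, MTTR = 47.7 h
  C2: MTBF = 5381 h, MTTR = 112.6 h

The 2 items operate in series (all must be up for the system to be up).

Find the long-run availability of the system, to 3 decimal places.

0.976

A(C1) = MTBF/(MTBF+MTTR) = 13038/(13038+47.7) = 0.996355
A(C2) = MTBF/(MTBF+MTTR) = 5381/(5381+112.6) = 0.979503
Series availability: 0.996355 × 0.979503 = 0.976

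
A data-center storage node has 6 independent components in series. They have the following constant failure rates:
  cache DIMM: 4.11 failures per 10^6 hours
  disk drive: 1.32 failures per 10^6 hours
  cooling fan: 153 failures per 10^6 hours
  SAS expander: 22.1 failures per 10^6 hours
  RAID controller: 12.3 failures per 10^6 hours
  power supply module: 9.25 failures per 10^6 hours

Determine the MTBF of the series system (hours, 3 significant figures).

Series of exponential components: λ_sys = Σ λ_i
λ_sys = 0.00000411 + 0.00000132 + 0.000153 + 0.0000221 + 0.0000123 + 0.00000925 = 2.0208e-04 /h
MTBF = 1 / λ_sys = 4950 h

4950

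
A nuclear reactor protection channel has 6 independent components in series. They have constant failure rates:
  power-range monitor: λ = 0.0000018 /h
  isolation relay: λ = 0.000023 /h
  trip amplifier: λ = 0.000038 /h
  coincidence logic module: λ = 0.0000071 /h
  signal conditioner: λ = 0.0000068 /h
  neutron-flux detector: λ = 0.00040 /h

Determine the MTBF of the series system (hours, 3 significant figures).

2100

Series of exponential components: λ_sys = Σ λ_i
λ_sys = 0.0000018 + 0.000023 + 0.000038 + 0.0000071 + 0.0000068 + 0.00040 = 4.7670e-04 /h
MTBF = 1 / λ_sys = 2100 h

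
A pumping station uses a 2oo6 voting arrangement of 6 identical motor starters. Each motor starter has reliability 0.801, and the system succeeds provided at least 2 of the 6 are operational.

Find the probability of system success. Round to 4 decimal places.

0.9984

R = Σ_{i=2}^{6} C(6,i) p^i (1−p)^{6−i} with p = 0.801
C(6,2)·0.801^2·0.199^4 = 0.015093
C(6,3)·0.801^3·0.199^3 = 0.081000
C(6,4)·0.801^4·0.199^2 = 0.244527
C(6,5)·0.801^5·0.199^1 = 0.393701
C(6,6)·0.801^6·0.199^0 = 0.264116
Sum = 0.9984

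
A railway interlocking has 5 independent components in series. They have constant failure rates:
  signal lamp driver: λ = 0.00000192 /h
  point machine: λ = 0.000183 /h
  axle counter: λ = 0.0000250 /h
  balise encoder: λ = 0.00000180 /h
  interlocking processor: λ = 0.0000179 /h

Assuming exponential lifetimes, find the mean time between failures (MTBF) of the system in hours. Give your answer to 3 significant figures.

4360

Series of exponential components: λ_sys = Σ λ_i
λ_sys = 0.00000192 + 0.000183 + 0.0000250 + 0.00000180 + 0.0000179 = 2.2962e-04 /h
MTBF = 1 / λ_sys = 4360 h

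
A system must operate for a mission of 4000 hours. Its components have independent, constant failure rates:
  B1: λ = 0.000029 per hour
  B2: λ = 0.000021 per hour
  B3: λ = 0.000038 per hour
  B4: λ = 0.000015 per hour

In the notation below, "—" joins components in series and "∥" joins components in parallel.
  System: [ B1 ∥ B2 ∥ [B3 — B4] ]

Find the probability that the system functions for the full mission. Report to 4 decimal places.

0.9983

R(B1) = exp(−0.000029 × 4000) = 0.890475
R(B2) = exp(−0.000021 × 4000) = 0.919431
R(B3) = exp(−0.000038 × 4000) = 0.858988
R(B4) = exp(−0.000015 × 4000) = 0.941765
Series (B3 and B4): 0.858988 × 0.941765 = 0.808965
Parallel (B1, B2, and [0.808965]): 1 − (1 − 0.890475)(1 − 0.919431)(1 − 0.808965) = 0.9983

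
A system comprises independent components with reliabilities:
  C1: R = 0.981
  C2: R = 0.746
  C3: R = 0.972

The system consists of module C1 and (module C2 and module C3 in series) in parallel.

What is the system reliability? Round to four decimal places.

0.9948

Series (C2 and C3): 0.746000 × 0.972000 = 0.725112
Parallel (C1 and [0.725112]): 1 − (1 − 0.981000)(1 − 0.725112) = 0.9948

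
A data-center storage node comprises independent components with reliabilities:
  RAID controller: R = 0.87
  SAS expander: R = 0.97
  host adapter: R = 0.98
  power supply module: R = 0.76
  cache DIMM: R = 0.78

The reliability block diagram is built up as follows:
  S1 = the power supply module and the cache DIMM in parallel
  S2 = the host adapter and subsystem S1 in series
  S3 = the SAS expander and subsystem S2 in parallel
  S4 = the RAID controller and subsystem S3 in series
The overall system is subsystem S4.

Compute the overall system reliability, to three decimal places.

0.868

Parallel (power supply module and cache DIMM): 1 − (1 − 0.76000)(1 − 0.78000) = 0.94720
Series (host adapter and [0.94720]): 0.98000 × 0.94720 = 0.92826
Parallel (SAS expander and [0.92826]): 1 − (1 − 0.97000)(1 − 0.92826) = 0.99785
Series (RAID controller and [0.99785]): 0.87000 × 0.99785 = 0.868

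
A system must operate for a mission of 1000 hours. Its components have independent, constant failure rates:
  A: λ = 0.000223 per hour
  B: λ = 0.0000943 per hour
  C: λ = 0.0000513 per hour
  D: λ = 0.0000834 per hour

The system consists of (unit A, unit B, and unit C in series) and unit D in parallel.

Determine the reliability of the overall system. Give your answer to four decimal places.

R(A) = exp(−0.000223 × 1000) = 0.800115
R(B) = exp(−0.0000943 × 1000) = 0.910010
R(C) = exp(−0.0000513 × 1000) = 0.949994
R(D) = exp(−0.0000834 × 1000) = 0.919983
Series (A, B, and C): 0.800115 × 0.910010 × 0.949994 = 0.691703
Parallel ([0.691703] and D): 1 − (1 − 0.691703)(1 − 0.919983) = 0.9753

0.9753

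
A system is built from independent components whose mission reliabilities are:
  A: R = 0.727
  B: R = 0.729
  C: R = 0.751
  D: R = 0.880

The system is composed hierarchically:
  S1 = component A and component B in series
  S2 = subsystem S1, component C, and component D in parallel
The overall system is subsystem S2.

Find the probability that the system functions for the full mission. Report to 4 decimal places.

Series (A and B): 0.727000 × 0.729000 = 0.529983
Parallel ([0.529983], C, and D): 1 − (1 − 0.529983)(1 − 0.751000)(1 − 0.880000) = 0.9860

0.9860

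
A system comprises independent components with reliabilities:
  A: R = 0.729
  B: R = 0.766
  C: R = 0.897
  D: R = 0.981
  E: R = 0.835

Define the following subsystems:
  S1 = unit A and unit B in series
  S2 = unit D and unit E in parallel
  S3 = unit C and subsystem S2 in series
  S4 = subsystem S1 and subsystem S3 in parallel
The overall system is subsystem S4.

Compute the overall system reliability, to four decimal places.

0.9533

Series (A and B): 0.729000 × 0.766000 = 0.558414
Parallel (D and E): 1 − (1 − 0.981000)(1 − 0.835000) = 0.996865
Series (C and [0.996865]): 0.897000 × 0.996865 = 0.894188
Parallel ([0.558414] and [0.894188]): 1 − (1 − 0.558414)(1 − 0.894188) = 0.9533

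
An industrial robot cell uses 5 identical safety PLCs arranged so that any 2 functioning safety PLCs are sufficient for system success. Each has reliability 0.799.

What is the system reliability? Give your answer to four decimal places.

R = Σ_{i=2}^{5} C(5,i) p^i (1−p)^{5−i} with p = 0.799
C(5,2)·0.799^2·0.201^3 = 0.051842
C(5,3)·0.799^3·0.201^2 = 0.206078
C(5,4)·0.799^4·0.201^1 = 0.409594
C(5,5)·0.799^5·0.201^0 = 0.325637
Sum = 0.9932

0.9932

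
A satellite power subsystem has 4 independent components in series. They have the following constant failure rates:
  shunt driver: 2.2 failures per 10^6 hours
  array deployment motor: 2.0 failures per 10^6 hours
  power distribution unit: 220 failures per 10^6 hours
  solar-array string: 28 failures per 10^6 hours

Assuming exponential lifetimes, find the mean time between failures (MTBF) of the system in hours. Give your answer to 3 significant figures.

Series of exponential components: λ_sys = Σ λ_i
λ_sys = 0.0000022 + 0.0000020 + 0.00022 + 0.000028 = 2.5220e-04 /h
MTBF = 1 / λ_sys = 3970 h

3970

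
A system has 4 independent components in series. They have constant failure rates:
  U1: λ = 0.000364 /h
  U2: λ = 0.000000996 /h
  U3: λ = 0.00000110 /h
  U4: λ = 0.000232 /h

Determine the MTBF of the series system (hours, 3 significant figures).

Series of exponential components: λ_sys = Σ λ_i
λ_sys = 0.000364 + 0.000000996 + 0.00000110 + 0.000232 = 5.9810e-04 /h
MTBF = 1 / λ_sys = 1670 h

1670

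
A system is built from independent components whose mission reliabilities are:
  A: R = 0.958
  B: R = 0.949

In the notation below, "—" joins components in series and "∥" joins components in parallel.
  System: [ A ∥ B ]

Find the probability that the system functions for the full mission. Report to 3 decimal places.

Parallel (A and B): 1 − (1 − 0.95800)(1 − 0.94900) = 0.998

0.998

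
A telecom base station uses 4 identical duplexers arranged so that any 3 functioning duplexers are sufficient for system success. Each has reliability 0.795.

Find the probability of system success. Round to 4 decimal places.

R = Σ_{i=3}^{4} C(4,i) p^i (1−p)^{4−i} with p = 0.795
C(4,3)·0.795^3·0.205^1 = 0.412017
C(4,4)·0.795^4·0.205^0 = 0.399456
Sum = 0.8115

0.8115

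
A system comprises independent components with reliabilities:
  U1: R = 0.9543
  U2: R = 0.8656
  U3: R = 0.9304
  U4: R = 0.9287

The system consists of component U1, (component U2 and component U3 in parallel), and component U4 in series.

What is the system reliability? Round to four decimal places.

Parallel (U2 and U3): 1 − (1 − 0.865600)(1 − 0.930400) = 0.990646
Series (U1, [0.990646], and U4): 0.954300 × 0.990646 × 0.928700 = 0.8780

0.8780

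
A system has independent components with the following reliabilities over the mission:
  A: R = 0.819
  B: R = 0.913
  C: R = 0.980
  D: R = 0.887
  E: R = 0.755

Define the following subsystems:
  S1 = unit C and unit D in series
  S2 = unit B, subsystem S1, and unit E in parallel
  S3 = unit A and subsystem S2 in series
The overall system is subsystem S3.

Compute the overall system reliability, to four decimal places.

Series (C and D): 0.980000 × 0.887000 = 0.869260
Parallel (B, [0.869260], and E): 1 − (1 − 0.913000)(1 − 0.869260)(1 − 0.755000) = 0.997213
Series (A and [0.997213]): 0.819000 × 0.997213 = 0.8167

0.8167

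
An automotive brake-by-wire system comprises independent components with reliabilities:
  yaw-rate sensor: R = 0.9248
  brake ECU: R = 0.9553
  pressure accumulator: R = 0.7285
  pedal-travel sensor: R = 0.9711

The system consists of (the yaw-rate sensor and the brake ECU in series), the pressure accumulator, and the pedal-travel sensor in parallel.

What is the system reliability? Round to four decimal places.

0.9991

Series (yaw-rate sensor and brake ECU): 0.924800 × 0.955300 = 0.883461
Parallel ([0.883461], pressure accumulator, and pedal-travel sensor): 1 − (1 − 0.883461)(1 − 0.728500)(1 − 0.971100) = 0.9991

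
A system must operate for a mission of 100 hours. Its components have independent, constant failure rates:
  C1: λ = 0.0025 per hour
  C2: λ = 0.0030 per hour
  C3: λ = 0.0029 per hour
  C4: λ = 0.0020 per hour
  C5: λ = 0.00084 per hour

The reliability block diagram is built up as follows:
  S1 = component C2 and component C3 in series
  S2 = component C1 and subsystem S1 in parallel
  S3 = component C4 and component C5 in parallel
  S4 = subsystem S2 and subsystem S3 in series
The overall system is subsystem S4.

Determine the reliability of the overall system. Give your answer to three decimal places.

R(C1) = exp(−0.0025 × 100) = 0.77880
R(C2) = exp(−0.0030 × 100) = 0.74082
R(C3) = exp(−0.0029 × 100) = 0.74826
R(C4) = exp(−0.0020 × 100) = 0.81873
R(C5) = exp(−0.00084 × 100) = 0.91943
Series (C2 and C3): 0.74082 × 0.74826 = 0.55433
Parallel (C1 and [0.55433]): 1 − (1 − 0.77880)(1 − 0.55433) = 0.90142
Parallel (C4 and C5): 1 − (1 − 0.81873)(1 − 0.91943) = 0.98540
Series ([0.90142] and [0.98540]): 0.90142 × 0.98540 = 0.888

0.888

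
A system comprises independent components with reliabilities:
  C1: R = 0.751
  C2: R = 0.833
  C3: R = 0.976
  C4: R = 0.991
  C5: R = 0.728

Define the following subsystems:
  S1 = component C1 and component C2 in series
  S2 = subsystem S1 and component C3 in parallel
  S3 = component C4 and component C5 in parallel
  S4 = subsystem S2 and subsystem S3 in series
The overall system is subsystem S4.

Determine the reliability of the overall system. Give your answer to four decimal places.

Series (C1 and C2): 0.751000 × 0.833000 = 0.625583
Parallel ([0.625583] and C3): 1 − (1 − 0.625583)(1 − 0.976000) = 0.991014
Parallel (C4 and C5): 1 − (1 − 0.991000)(1 − 0.728000) = 0.997552
Series ([0.991014] and [0.997552]): 0.991014 × 0.997552 = 0.9886

0.9886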